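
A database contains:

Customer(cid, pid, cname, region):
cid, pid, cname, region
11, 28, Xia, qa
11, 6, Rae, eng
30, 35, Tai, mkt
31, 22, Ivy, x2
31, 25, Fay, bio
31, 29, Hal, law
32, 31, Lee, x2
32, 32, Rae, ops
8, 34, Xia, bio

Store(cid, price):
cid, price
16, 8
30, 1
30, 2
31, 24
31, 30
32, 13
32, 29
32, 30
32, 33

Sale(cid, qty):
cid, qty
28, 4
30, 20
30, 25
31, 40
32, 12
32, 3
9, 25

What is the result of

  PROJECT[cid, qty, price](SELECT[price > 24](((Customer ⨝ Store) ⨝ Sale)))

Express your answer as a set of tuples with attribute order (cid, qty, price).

{(31, 40, 30), (32, 12, 29), (32, 12, 30), (32, 12, 33), (32, 3, 29), (32, 3, 30), (32, 3, 33)}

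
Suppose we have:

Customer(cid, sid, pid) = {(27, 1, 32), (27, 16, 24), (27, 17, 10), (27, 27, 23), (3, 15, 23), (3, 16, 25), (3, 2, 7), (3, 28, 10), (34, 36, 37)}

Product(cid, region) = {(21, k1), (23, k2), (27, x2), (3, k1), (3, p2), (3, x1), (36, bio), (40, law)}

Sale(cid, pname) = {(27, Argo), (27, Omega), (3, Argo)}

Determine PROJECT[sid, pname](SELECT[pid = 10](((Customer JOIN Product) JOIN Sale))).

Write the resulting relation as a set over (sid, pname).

Customer ⋈ Product (natural join on cid): {(27, 1, 32, x2), (27, 16, 24, x2), (27, 17, 10, x2), (27, 27, 23, x2), (3, 15, 23, k1), (3, 15, 23, p2), (3, 15, 23, x1), (3, 16, 25, k1), (3, 16, 25, p2), (3, 16, 25, x1), (3, 2, 7, k1), (3, 2, 7, p2), (3, 2, 7, x1), (3, 28, 10, k1), (3, 28, 10, p2), (3, 28, 10, x1)}
(Customer JOIN Product) ⋈ Sale (natural join on cid): {(27, 1, 32, x2, Argo), (27, 1, 32, x2, Omega), (27, 16, 24, x2, Argo), (27, 16, 24, x2, Omega), (27, 17, 10, x2, Argo), (27, 17, 10, x2, Omega), (27, 27, 23, x2, Argo), (27, 27, 23, x2, Omega), (3, 15, 23, k1, Argo), (3, 15, 23, p2, Argo), (3, 15, 23, x1, Argo), (3, 16, 25, k1, Argo), (3, 16, 25, p2, Argo), (3, 16, 25, x1, Argo), (3, 2, 7, k1, Argo), (3, 2, 7, p2, Argo), (3, 2, 7, x1, Argo), (3, 28, 10, k1, Argo), (3, 28, 10, p2, Argo), (3, 28, 10, x1, Argo)}
σ[pid = 10]: keep tuples satisfying pid = 10 → {(27, 17, 10, x2, Argo), (27, 17, 10, x2, Omega), (3, 28, 10, k1, Argo), (3, 28, 10, p2, Argo), (3, 28, 10, x1, Argo)}
Projecting to sid, pname (2 duplicate(s) eliminated): {(17, Argo), (17, Omega), (28, Argo)}

{(17, Argo), (17, Omega), (28, Argo)}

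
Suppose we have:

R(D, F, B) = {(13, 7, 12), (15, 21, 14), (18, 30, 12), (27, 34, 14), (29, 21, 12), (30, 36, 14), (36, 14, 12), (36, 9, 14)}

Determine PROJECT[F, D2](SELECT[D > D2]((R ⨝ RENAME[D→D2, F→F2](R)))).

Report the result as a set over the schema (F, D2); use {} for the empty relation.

ρ[D→D2, F→F2]: schema becomes (D2, F2, B); tuples unchanged.
Joining R and RENAME[D→D2, F→F2](R) on B yields {(13, 7, 12, 13, 7), (13, 7, 12, 18, 30), (13, 7, 12, 29, 21), (13, 7, 12, 36, 14), (15, 21, 14, 15, 21), (15, 21, 14, 27, 34), (15, 21, 14, 30, 36), (15, 21, 14, 36, 9), (18, 30, 12, 13, 7), (18, 30, 12, 18, 30), (18, 30, 12, 29, 21), (18, 30, 12, 36, 14), (27, 34, 14, 15, 21), (27, 34, 14, 27, 34), (27, 34, 14, 30, 36), (27, 34, 14, 36, 9), (29, 21, 12, 13, 7), (29, 21, 12, 18, 30), (29, 21, 12, 29, 21), (29, 21, 12, 36, 14), (30, 36, 14, 15, 21), (30, 36, 14, 27, 34), (30, 36, 14, 30, 36), (30, 36, 14, 36, 9), (36, 14, 12, 13, 7), (36, 14, 12, 18, 30), (36, 14, 12, 29, 21), (36, 14, 12, 36, 14), (36, 9, 14, 15, 21), (36, 9, 14, 27, 34), (36, 9, 14, 30, 36), (36, 9, 14, 36, 9)}.
σ[D > D2]: keep tuples satisfying D > D2 → {(18, 30, 12, 13, 7), (27, 34, 14, 15, 21), (29, 21, 12, 13, 7), (29, 21, 12, 18, 30), (30, 36, 14, 15, 21), (30, 36, 14, 27, 34), (36, 14, 12, 13, 7), (36, 14, 12, 18, 30), (36, 14, 12, 29, 21), (36, 9, 14, 15, 21), (36, 9, 14, 27, 34), (36, 9, 14, 30, 36)}
Keep only column(s) F, D2: {(14, 13), (14, 18), (14, 29), (21, 13), (21, 18), (30, 13), (34, 15), (36, 15), (36, 27), (9, 15), (9, 27), (9, 30)}

{(14, 13), (14, 18), (14, 29), (21, 13), (21, 18), (30, 13), (34, 15), (36, 15), (36, 27), (9, 15), (9, 27), (9, 30)}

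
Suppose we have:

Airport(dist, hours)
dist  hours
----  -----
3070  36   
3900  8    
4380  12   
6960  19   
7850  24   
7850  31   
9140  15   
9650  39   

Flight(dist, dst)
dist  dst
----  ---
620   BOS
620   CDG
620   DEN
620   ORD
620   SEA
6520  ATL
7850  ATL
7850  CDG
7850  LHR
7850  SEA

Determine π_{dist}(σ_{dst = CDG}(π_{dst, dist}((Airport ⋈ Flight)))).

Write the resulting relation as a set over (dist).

{7850}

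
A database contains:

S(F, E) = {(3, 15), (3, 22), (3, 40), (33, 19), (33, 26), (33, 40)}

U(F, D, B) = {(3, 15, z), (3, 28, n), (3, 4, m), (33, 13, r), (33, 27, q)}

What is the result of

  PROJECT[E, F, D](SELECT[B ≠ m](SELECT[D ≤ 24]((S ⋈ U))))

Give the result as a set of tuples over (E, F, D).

Natural join on F: {(3, 15, 15, z), (3, 15, 28, n), (3, 15, 4, m), (3, 22, 15, z), (3, 22, 28, n), (3, 22, 4, m), (3, 40, 15, z), (3, 40, 28, n), (3, 40, 4, m), (33, 19, 13, r), (33, 19, 27, q), (33, 26, 13, r), (33, 26, 27, q), (33, 40, 13, r), (33, 40, 27, q)}
Filtering on D ≤ 24 leaves {(3, 15, 15, z), (3, 15, 4, m), (3, 22, 15, z), (3, 22, 4, m), (3, 40, 15, z), (3, 40, 4, m), (33, 19, 13, r), (33, 26, 13, r), (33, 40, 13, r)}.
Filtering on B ≠ m leaves {(3, 15, 15, z), (3, 22, 15, z), (3, 40, 15, z), (33, 19, 13, r), (33, 26, 13, r), (33, 40, 13, r)}.
Projecting to E, F, D: {(15, 3, 15), (19, 33, 13), (22, 3, 15), (26, 33, 13), (40, 3, 15), (40, 33, 13)}

{(15, 3, 15), (19, 33, 13), (22, 3, 15), (26, 33, 13), (40, 3, 15), (40, 33, 13)}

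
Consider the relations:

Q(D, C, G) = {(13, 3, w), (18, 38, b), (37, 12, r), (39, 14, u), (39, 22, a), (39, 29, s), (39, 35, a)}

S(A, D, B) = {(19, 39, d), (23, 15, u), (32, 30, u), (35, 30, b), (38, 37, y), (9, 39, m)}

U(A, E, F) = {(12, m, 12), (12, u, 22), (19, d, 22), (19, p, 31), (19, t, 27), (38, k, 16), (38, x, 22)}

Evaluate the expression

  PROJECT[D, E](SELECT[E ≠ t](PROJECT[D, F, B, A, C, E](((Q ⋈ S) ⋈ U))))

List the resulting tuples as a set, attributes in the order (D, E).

Joining Q and S on D yields {(37, 12, r, 38, y), (39, 14, u, 19, d), (39, 14, u, 9, m), (39, 22, a, 19, d), (39, 22, a, 9, m), (39, 29, s, 19, d), (39, 29, s, 9, m), (39, 35, a, 19, d), (39, 35, a, 9, m)}.
Joining (Q ⋈ S) and U on A yields {(37, 12, r, 38, y, k, 16), (37, 12, r, 38, y, x, 22), (39, 14, u, 19, d, d, 22), (39, 14, u, 19, d, p, 31), (39, 14, u, 19, d, t, 27), (39, 22, a, 19, d, d, 22), (39, 22, a, 19, d, p, 31), (39, 22, a, 19, d, t, 27), (39, 29, s, 19, d, d, 22), (39, 29, s, 19, d, p, 31), (39, 29, s, 19, d, t, 27), (39, 35, a, 19, d, d, 22), (39, 35, a, 19, d, p, 31), (39, 35, a, 19, d, t, 27)}.
π[D, F, B, A, C, E]: project onto (D, F, B, A, C, E) → {(37, 16, y, 38, 12, k), (37, 22, y, 38, 12, x), (39, 22, d, 19, 14, d), (39, 22, d, 19, 22, d), (39, 22, d, 19, 29, d), (39, 22, d, 19, 35, d), (39, 27, d, 19, 14, t), (39, 27, d, 19, 22, t), (39, 27, d, 19, 29, t), (39, 27, d, 19, 35, t), (39, 31, d, 19, 14, p), (39, 31, d, 19, 22, p), (39, 31, d, 19, 29, p), (39, 31, d, 19, 35, p)}
σ[E ≠ t]: keep tuples satisfying E ≠ t → {(37, 16, y, 38, 12, k), (37, 22, y, 38, 12, x), (39, 22, d, 19, 14, d), (39, 22, d, 19, 22, d), (39, 22, d, 19, 29, d), (39, 22, d, 19, 35, d), (39, 31, d, 19, 14, p), (39, 31, d, 19, 22, p), (39, 31, d, 19, 29, p), (39, 31, d, 19, 35, p)}
π[D, E]: project onto (D, E) (6 duplicate(s) eliminated) → {(37, k), (37, x), (39, d), (39, p)}

{(37, k), (37, x), (39, d), (39, p)}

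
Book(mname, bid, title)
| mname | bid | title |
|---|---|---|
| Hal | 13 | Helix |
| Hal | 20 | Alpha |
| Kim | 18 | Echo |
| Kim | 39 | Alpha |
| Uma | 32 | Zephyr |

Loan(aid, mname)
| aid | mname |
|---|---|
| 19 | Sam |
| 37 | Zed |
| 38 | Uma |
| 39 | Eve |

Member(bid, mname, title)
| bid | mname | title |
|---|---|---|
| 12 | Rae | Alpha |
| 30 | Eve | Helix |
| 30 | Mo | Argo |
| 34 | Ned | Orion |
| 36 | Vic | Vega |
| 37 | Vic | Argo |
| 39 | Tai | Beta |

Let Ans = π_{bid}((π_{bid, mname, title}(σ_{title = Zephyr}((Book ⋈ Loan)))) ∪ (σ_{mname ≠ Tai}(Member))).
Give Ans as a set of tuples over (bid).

Natural join on mname: {(Uma, 32, Zephyr, 38)}
Filtering on title = Zephyr leaves {(Uma, 32, Zephyr, 38)}.
π[bid, mname, title]: project onto (bid, mname, title) → {(32, Uma, Zephyr)}
Filtering on mname ≠ Tai leaves {(12, Rae, Alpha), (30, Eve, Helix), (30, Mo, Argo), (34, Ned, Orion), (36, Vic, Vega), (37, Vic, Argo)}.
Set union of the two operands is {(12, Rae, Alpha), (30, Eve, Helix), (30, Mo, Argo), (32, Uma, Zephyr), (34, Ned, Orion), (36, Vic, Vega), (37, Vic, Argo)}.
π[bid]: project onto (bid) (1 duplicate(s) eliminated) → {12, 30, 32, 34, 36, 37}

{12, 30, 32, 34, 36, 37}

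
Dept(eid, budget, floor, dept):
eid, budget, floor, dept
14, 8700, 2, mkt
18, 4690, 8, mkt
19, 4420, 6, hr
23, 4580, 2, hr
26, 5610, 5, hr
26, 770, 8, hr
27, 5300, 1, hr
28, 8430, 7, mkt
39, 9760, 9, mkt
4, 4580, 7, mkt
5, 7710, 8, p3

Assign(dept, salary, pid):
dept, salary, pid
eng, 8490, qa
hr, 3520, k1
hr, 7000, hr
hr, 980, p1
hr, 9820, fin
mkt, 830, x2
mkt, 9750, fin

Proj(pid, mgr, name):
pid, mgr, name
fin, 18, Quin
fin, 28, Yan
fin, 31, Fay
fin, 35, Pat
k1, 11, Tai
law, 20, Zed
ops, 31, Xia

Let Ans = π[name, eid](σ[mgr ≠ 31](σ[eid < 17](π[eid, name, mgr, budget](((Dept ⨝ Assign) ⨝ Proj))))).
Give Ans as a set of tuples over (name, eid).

{(Pat, 14), (Pat, 4), (Quin, 14), (Quin, 4), (Yan, 14), (Yan, 4)}

Natural join on dept: {(14, 8700, 2, mkt, 830, x2), (14, 8700, 2, mkt, 9750, fin), (18, 4690, 8, mkt, 830, x2), (18, 4690, 8, mkt, 9750, fin), (19, 4420, 6, hr, 3520, k1), (19, 4420, 6, hr, 7000, hr), (19, 4420, 6, hr, 980, p1), (19, 4420, 6, hr, 9820, fin), (23, 4580, 2, hr, 3520, k1), (23, 4580, 2, hr, 7000, hr), (23, 4580, 2, hr, 980, p1), (23, 4580, 2, hr, 9820, fin), (26, 5610, 5, hr, 3520, k1), (26, 5610, 5, hr, 7000, hr), (26, 5610, 5, hr, 980, p1), (26, 5610, 5, hr, 9820, fin), (26, 770, 8, hr, 3520, k1), (26, 770, 8, hr, 7000, hr), (26, 770, 8, hr, 980, p1), (26, 770, 8, hr, 9820, fin), (27, 5300, 1, hr, 3520, k1), (27, 5300, 1, hr, 7000, hr), (27, 5300, 1, hr, 980, p1), (27, 5300, 1, hr, 9820, fin), (28, 8430, 7, mkt, 830, x2), (28, 8430, 7, mkt, 9750, fin), (39, 9760, 9, mkt, 830, x2), (39, 9760, 9, mkt, 9750, fin), (4, 4580, 7, mkt, 830, x2), (4, 4580, 7, mkt, 9750, fin)}
Natural join on pid: {(14, 8700, 2, mkt, 9750, fin, 18, Quin), (14, 8700, 2, mkt, 9750, fin, 28, Yan), (14, 8700, 2, mkt, 9750, fin, 31, Fay), (14, 8700, 2, mkt, 9750, fin, 35, Pat), (18, 4690, 8, mkt, 9750, fin, 18, Quin), (18, 4690, 8, mkt, 9750, fin, 28, Yan), (18, 4690, 8, mkt, 9750, fin, 31, Fay), (18, 4690, 8, mkt, 9750, fin, 35, Pat), (19, 4420, 6, hr, 3520, k1, 11, Tai), (19, 4420, 6, hr, 9820, fin, 18, Quin), (19, 4420, 6, hr, 9820, fin, 28, Yan), (19, 4420, 6, hr, 9820, fin, 31, Fay), (19, 4420, 6, hr, 9820, fin, 35, Pat), (23, 4580, 2, hr, 3520, k1, 11, Tai), (23, 4580, 2, hr, 9820, fin, 18, Quin), (23, 4580, 2, hr, 9820, fin, 28, Yan), (23, 4580, 2, hr, 9820, fin, 31, Fay), (23, 4580, 2, hr, 9820, fin, 35, Pat), (26, 5610, 5, hr, 3520, k1, 11, Tai), (26, 5610, 5, hr, 9820, fin, 18, Quin), (26, 5610, 5, hr, 9820, fin, 28, Yan), (26, 5610, 5, hr, 9820, fin, 31, Fay), (26, 5610, 5, hr, 9820, fin, 35, Pat), (26, 770, 8, hr, 3520, k1, 11, Tai), (26, 770, 8, hr, 9820, fin, 18, Quin), (26, 770, 8, hr, 9820, fin, 28, Yan), (26, 770, 8, hr, 9820, fin, 31, Fay), (26, 770, 8, hr, 9820, fin, 35, Pat), (27, 5300, 1, hr, 3520, k1, 11, Tai), (27, 5300, 1, hr, 9820, fin, 18, Quin), (27, 5300, 1, hr, 9820, fin, 28, Yan), (27, 5300, 1, hr, 9820, fin, 31, Fay), (27, 5300, 1, hr, 9820, fin, 35, Pat), (28, 8430, 7, mkt, 9750, fin, 18, Quin), (28, 8430, 7, mkt, 9750, fin, 28, Yan), (28, 8430, 7, mkt, 9750, fin, 31, Fay), (28, 8430, 7, mkt, 9750, fin, 35, Pat), (39, 9760, 9, mkt, 9750, fin, 18, Quin), (39, 9760, 9, mkt, 9750, fin, 28, Yan), (39, 9760, 9, mkt, 9750, fin, 31, Fay), (39, 9760, 9, mkt, 9750, fin, 35, Pat), (4, 4580, 7, mkt, 9750, fin, 18, Quin), (4, 4580, 7, mkt, 9750, fin, 28, Yan), (4, 4580, 7, mkt, 9750, fin, 31, Fay), (4, 4580, 7, mkt, 9750, fin, 35, Pat)}
π_{eid, name, mgr, budget} gives {(14, Fay, 31, 8700), (14, Pat, 35, 8700), (14, Quin, 18, 8700), (14, Yan, 28, 8700), (18, Fay, 31, 4690), (18, Pat, 35, 4690), (18, Quin, 18, 4690), (18, Yan, 28, 4690), (19, Fay, 31, 4420), (19, Pat, 35, 4420), (19, Quin, 18, 4420), (19, Tai, 11, 4420), (19, Yan, 28, 4420), (23, Fay, 31, 4580), (23, Pat, 35, 4580), (23, Quin, 18, 4580), (23, Tai, 11, 4580), (23, Yan, 28, 4580), (26, Fay, 31, 5610), (26, Fay, 31, 770), (26, Pat, 35, 5610), (26, Pat, 35, 770), (26, Quin, 18, 5610), (26, Quin, 18, 770), (26, Tai, 11, 5610), (26, Tai, 11, 770), (26, Yan, 28, 5610), (26, Yan, 28, 770), (27, Fay, 31, 5300), (27, Pat, 35, 5300), (27, Quin, 18, 5300), (27, Tai, 11, 5300), (27, Yan, 28, 5300), (28, Fay, 31, 8430), (28, Pat, 35, 8430), (28, Quin, 18, 8430), (28, Yan, 28, 8430), (39, Fay, 31, 9760), (39, Pat, 35, 9760), (39, Quin, 18, 9760), (39, Yan, 28, 9760), (4, Fay, 31, 4580), (4, Pat, 35, 4580), (4, Quin, 18, 4580), (4, Yan, 28, 4580)}.
Apply σ_{eid < 17}; surviving tuples: {(14, Fay, 31, 8700), (14, Pat, 35, 8700), (14, Quin, 18, 8700), (14, Yan, 28, 8700), (4, Fay, 31, 4580), (4, Pat, 35, 4580), (4, Quin, 18, 4580), (4, Yan, 28, 4580)}
Apply σ_{mgr ≠ 31}; surviving tuples: {(14, Pat, 35, 8700), (14, Quin, 18, 8700), (14, Yan, 28, 8700), (4, Pat, 35, 4580), (4, Quin, 18, 4580), (4, Yan, 28, 4580)}
π_{name, eid} gives {(Pat, 14), (Pat, 4), (Quin, 14), (Quin, 4), (Yan, 14), (Yan, 4)}.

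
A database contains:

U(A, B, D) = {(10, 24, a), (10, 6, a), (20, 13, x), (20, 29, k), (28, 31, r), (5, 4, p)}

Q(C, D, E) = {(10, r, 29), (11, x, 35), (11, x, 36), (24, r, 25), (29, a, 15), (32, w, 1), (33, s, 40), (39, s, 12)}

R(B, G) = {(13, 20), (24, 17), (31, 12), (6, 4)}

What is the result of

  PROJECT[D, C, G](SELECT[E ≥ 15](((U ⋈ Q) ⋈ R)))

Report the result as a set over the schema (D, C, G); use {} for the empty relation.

{(a, 29, 17), (a, 29, 4), (r, 10, 12), (r, 24, 12), (x, 11, 20)}

U ⋈ Q (natural join on D): {(10, 24, a, 29, 15), (10, 6, a, 29, 15), (20, 13, x, 11, 35), (20, 13, x, 11, 36), (28, 31, r, 10, 29), (28, 31, r, 24, 25)}
(U ⋈ Q) ⋈ R (natural join on B): {(10, 24, a, 29, 15, 17), (10, 6, a, 29, 15, 4), (20, 13, x, 11, 35, 20), (20, 13, x, 11, 36, 20), (28, 31, r, 10, 29, 12), (28, 31, r, 24, 25, 12)}
Selection E ≥ 15: {(10, 24, a, 29, 15, 17), (10, 6, a, 29, 15, 4), (20, 13, x, 11, 35, 20), (20, 13, x, 11, 36, 20), (28, 31, r, 10, 29, 12), (28, 31, r, 24, 25, 12)}
Projecting to D, C, G (1 duplicate(s) eliminated): {(a, 29, 17), (a, 29, 4), (r, 10, 12), (r, 24, 12), (x, 11, 20)}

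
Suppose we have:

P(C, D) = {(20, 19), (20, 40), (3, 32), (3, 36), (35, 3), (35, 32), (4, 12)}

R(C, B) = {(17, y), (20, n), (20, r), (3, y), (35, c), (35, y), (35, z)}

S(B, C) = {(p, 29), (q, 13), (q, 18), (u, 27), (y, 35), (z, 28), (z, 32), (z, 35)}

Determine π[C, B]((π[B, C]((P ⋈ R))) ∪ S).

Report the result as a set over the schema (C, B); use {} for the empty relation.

Joining P and R on C yields {(20, 19, n), (20, 19, r), (20, 40, n), (20, 40, r), (3, 32, y), (3, 36, y), (35, 3, c), (35, 3, y), (35, 3, z), (35, 32, c), (35, 32, y), (35, 32, z)}.
π[B, C]: project onto (B, C) (6 duplicate(s) eliminated) → {(c, 35), (n, 20), (r, 20), (y, 3), (y, 35), (z, 35)}
Union: {(c, 35), (n, 20), (r, 20), (y, 3), (y, 35), (z, 35)} with {(p, 29), (q, 13), (q, 18), (u, 27), (y, 35), (z, 28), (z, 32), (z, 35)} → {(c, 35), (n, 20), (p, 29), (q, 13), (q, 18), (r, 20), (u, 27), (y, 3), (y, 35), (z, 28), (z, 32), (z, 35)}
π[C, B]: project onto (C, B) → {(13, q), (18, q), (20, n), (20, r), (27, u), (28, z), (29, p), (3, y), (32, z), (35, c), (35, y), (35, z)}

{(13, q), (18, q), (20, n), (20, r), (27, u), (28, z), (29, p), (3, y), (32, z), (35, c), (35, y), (35, z)}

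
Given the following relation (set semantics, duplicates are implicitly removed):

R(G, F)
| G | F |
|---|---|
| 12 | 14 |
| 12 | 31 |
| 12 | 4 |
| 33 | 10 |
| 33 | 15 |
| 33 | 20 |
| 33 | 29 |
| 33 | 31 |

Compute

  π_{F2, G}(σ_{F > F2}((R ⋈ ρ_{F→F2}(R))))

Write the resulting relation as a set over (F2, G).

{(10, 33), (14, 12), (15, 33), (20, 33), (29, 33), (4, 12)}

ρ[F→F2]: schema becomes (G, F2); tuples unchanged.
Joining R and ρ_{F→F2}(R) on G yields {(12, 14, 14), (12, 14, 31), (12, 14, 4), (12, 31, 14), (12, 31, 31), (12, 31, 4), (12, 4, 14), (12, 4, 31), (12, 4, 4), (33, 10, 10), (33, 10, 15), (33, 10, 20), (33, 10, 29), (33, 10, 31), (33, 15, 10), (33, 15, 15), (33, 15, 20), (33, 15, 29), (33, 15, 31), (33, 20, 10), (33, 20, 15), (33, 20, 20), (33, 20, 29), (33, 20, 31), (33, 29, 10), (33, 29, 15), (33, 29, 20), (33, 29, 29), (33, 29, 31), (33, 31, 10), (33, 31, 15), (33, 31, 20), (33, 31, 29), (33, 31, 31)}.
Apply σ_{F > F2}; surviving tuples: {(12, 14, 4), (12, 31, 14), (12, 31, 4), (33, 15, 10), (33, 20, 10), (33, 20, 15), (33, 29, 10), (33, 29, 15), (33, 29, 20), (33, 31, 10), (33, 31, 15), (33, 31, 20), (33, 31, 29)}
π[F2, G]: project onto (F2, G) (7 duplicate(s) eliminated) → {(10, 33), (14, 12), (15, 33), (20, 33), (29, 33), (4, 12)}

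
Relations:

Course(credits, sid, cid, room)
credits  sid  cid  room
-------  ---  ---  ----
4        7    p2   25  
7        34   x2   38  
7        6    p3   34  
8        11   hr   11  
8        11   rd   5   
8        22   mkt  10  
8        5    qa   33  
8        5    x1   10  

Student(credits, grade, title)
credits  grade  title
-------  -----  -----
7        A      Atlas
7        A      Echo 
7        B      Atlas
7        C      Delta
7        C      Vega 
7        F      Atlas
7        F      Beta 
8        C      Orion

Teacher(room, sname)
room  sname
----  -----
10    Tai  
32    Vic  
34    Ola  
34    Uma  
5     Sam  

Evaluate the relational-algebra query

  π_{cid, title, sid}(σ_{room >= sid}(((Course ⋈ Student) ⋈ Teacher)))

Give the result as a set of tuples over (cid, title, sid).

Natural join on credits: {(7, 34, x2, 38, A, Atlas), (7, 34, x2, 38, A, Echo), (7, 34, x2, 38, B, Atlas), (7, 34, x2, 38, C, Delta), (7, 34, x2, 38, C, Vega), (7, 34, x2, 38, F, Atlas), (7, 34, x2, 38, F, Beta), (7, 6, p3, 34, A, Atlas), (7, 6, p3, 34, A, Echo), (7, 6, p3, 34, B, Atlas), (7, 6, p3, 34, C, Delta), (7, 6, p3, 34, C, Vega), (7, 6, p3, 34, F, Atlas), (7, 6, p3, 34, F, Beta), (8, 11, hr, 11, C, Orion), (8, 11, rd, 5, C, Orion), (8, 22, mkt, 10, C, Orion), (8, 5, qa, 33, C, Orion), (8, 5, x1, 10, C, Orion)}
Natural join on room: {(7, 6, p3, 34, A, Atlas, Ola), (7, 6, p3, 34, A, Atlas, Uma), (7, 6, p3, 34, A, Echo, Ola), (7, 6, p3, 34, A, Echo, Uma), (7, 6, p3, 34, B, Atlas, Ola), (7, 6, p3, 34, B, Atlas, Uma), (7, 6, p3, 34, C, Delta, Ola), (7, 6, p3, 34, C, Delta, Uma), (7, 6, p3, 34, C, Vega, Ola), (7, 6, p3, 34, C, Vega, Uma), (7, 6, p3, 34, F, Atlas, Ola), (7, 6, p3, 34, F, Atlas, Uma), (7, 6, p3, 34, F, Beta, Ola), (7, 6, p3, 34, F, Beta, Uma), (8, 11, rd, 5, C, Orion, Sam), (8, 22, mkt, 10, C, Orion, Tai), (8, 5, x1, 10, C, Orion, Tai)}
Selection room >= sid: {(7, 6, p3, 34, A, Atlas, Ola), (7, 6, p3, 34, A, Atlas, Uma), (7, 6, p3, 34, A, Echo, Ola), (7, 6, p3, 34, A, Echo, Uma), (7, 6, p3, 34, B, Atlas, Ola), (7, 6, p3, 34, B, Atlas, Uma), (7, 6, p3, 34, C, Delta, Ola), (7, 6, p3, 34, C, Delta, Uma), (7, 6, p3, 34, C, Vega, Ola), (7, 6, p3, 34, C, Vega, Uma), (7, 6, p3, 34, F, Atlas, Ola), (7, 6, p3, 34, F, Atlas, Uma), (7, 6, p3, 34, F, Beta, Ola), (7, 6, p3, 34, F, Beta, Uma), (8, 5, x1, 10, C, Orion, Tai)}
π[cid, title, sid]: project onto (cid, title, sid) (9 duplicate(s) eliminated) → {(p3, Atlas, 6), (p3, Beta, 6), (p3, Delta, 6), (p3, Echo, 6), (p3, Vega, 6), (x1, Orion, 5)}

{(p3, Atlas, 6), (p3, Beta, 6), (p3, Delta, 6), (p3, Echo, 6), (p3, Vega, 6), (x1, Orion, 5)}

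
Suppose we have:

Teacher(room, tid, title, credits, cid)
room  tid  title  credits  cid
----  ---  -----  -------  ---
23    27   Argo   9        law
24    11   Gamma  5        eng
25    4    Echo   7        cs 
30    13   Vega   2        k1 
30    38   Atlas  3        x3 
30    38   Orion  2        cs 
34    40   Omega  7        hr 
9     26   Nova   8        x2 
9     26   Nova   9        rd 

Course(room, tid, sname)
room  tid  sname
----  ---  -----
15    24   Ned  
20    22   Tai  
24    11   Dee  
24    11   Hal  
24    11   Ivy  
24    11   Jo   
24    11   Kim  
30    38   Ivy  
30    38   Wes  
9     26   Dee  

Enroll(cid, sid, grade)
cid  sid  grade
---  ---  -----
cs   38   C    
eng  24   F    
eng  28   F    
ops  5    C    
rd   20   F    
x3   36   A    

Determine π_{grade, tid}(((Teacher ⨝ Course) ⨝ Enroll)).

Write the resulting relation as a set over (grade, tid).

Joining Teacher and Course on room, tid yields {(24, 11, Gamma, 5, eng, Dee), (24, 11, Gamma, 5, eng, Hal), (24, 11, Gamma, 5, eng, Ivy), (24, 11, Gamma, 5, eng, Jo), (24, 11, Gamma, 5, eng, Kim), (30, 38, Atlas, 3, x3, Ivy), (30, 38, Atlas, 3, x3, Wes), (30, 38, Orion, 2, cs, Ivy), (30, 38, Orion, 2, cs, Wes), (9, 26, Nova, 8, x2, Dee), (9, 26, Nova, 9, rd, Dee)}.
Joining (Teacher ⨝ Course) and Enroll on cid yields {(24, 11, Gamma, 5, eng, Dee, 24, F), (24, 11, Gamma, 5, eng, Dee, 28, F), (24, 11, Gamma, 5, eng, Hal, 24, F), (24, 11, Gamma, 5, eng, Hal, 28, F), (24, 11, Gamma, 5, eng, Ivy, 24, F), (24, 11, Gamma, 5, eng, Ivy, 28, F), (24, 11, Gamma, 5, eng, Jo, 24, F), (24, 11, Gamma, 5, eng, Jo, 28, F), (24, 11, Gamma, 5, eng, Kim, 24, F), (24, 11, Gamma, 5, eng, Kim, 28, F), (30, 38, Atlas, 3, x3, Ivy, 36, A), (30, 38, Atlas, 3, x3, Wes, 36, A), (30, 38, Orion, 2, cs, Ivy, 38, C), (30, 38, Orion, 2, cs, Wes, 38, C), (9, 26, Nova, 9, rd, Dee, 20, F)}.
π_{grade, tid} gives {(A, 38), (C, 38), (F, 11), (F, 26)} (11 duplicate(s) eliminated).

{(A, 38), (C, 38), (F, 11), (F, 26)}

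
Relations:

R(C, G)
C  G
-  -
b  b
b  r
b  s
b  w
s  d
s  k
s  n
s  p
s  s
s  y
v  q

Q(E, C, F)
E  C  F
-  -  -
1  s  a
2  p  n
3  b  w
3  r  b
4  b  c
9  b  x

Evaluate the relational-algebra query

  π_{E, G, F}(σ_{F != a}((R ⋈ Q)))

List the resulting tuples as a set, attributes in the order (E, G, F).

Natural join on C: {(b, b, 3, w), (b, b, 4, c), (b, b, 9, x), (b, r, 3, w), (b, r, 4, c), (b, r, 9, x), (b, s, 3, w), (b, s, 4, c), (b, s, 9, x), (b, w, 3, w), (b, w, 4, c), (b, w, 9, x), (s, d, 1, a), (s, k, 1, a), (s, n, 1, a), (s, p, 1, a), (s, s, 1, a), (s, y, 1, a)}
σ[F != a]: keep tuples satisfying F != a → {(b, b, 3, w), (b, b, 4, c), (b, b, 9, x), (b, r, 3, w), (b, r, 4, c), (b, r, 9, x), (b, s, 3, w), (b, s, 4, c), (b, s, 9, x), (b, w, 3, w), (b, w, 4, c), (b, w, 9, x)}
Keep only column(s) E, G, F: {(3, b, w), (3, r, w), (3, s, w), (3, w, w), (4, b, c), (4, r, c), (4, s, c), (4, w, c), (9, b, x), (9, r, x), (9, s, x), (9, w, x)}

{(3, b, w), (3, r, w), (3, s, w), (3, w, w), (4, b, c), (4, r, c), (4, s, c), (4, w, c), (9, b, x), (9, r, x), (9, s, x), (9, w, x)}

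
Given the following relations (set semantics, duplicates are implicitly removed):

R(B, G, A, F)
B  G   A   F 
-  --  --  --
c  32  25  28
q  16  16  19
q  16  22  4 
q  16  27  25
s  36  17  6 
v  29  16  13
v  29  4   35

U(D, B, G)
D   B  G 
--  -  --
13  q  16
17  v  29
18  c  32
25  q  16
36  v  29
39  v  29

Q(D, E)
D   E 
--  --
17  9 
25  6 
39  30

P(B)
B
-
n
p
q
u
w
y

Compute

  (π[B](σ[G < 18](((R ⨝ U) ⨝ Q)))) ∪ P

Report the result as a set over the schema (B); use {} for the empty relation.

{n, p, q, u, w, y}

R ⋈ U (natural join on B, G): {(c, 32, 25, 28, 18), (q, 16, 16, 19, 13), (q, 16, 16, 19, 25), (q, 16, 22, 4, 13), (q, 16, 22, 4, 25), (q, 16, 27, 25, 13), (q, 16, 27, 25, 25), (v, 29, 16, 13, 17), (v, 29, 16, 13, 36), (v, 29, 16, 13, 39), (v, 29, 4, 35, 17), (v, 29, 4, 35, 36), (v, 29, 4, 35, 39)}
(R ⨝ U) ⋈ Q (natural join on D): {(q, 16, 16, 19, 25, 6), (q, 16, 22, 4, 25, 6), (q, 16, 27, 25, 25, 6), (v, 29, 16, 13, 17, 9), (v, 29, 16, 13, 39, 30), (v, 29, 4, 35, 17, 9), (v, 29, 4, 35, 39, 30)}
Selection G < 18: {(q, 16, 16, 19, 25, 6), (q, 16, 22, 4, 25, 6), (q, 16, 27, 25, 25, 6)}
π[B]: project onto (B) (2 duplicate(s) eliminated) → {q}
Union: {q} with {n, p, q, u, w, y} → {n, p, q, u, w, y}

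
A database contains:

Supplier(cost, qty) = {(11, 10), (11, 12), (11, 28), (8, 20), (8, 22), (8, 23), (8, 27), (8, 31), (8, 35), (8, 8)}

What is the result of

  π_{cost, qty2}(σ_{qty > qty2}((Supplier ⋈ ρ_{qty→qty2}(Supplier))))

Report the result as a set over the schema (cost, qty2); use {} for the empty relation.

{(11, 10), (11, 12), (8, 20), (8, 22), (8, 23), (8, 27), (8, 31), (8, 8)}

ρ[qty→qty2]: schema becomes (cost, qty2); tuples unchanged.
Natural join on cost: {(11, 10, 10), (11, 10, 12), (11, 10, 28), (11, 12, 10), (11, 12, 12), (11, 12, 28), (11, 28, 10), (11, 28, 12), (11, 28, 28), (8, 20, 20), (8, 20, 22), (8, 20, 23), (8, 20, 27), (8, 20, 31), (8, 20, 35), (8, 20, 8), (8, 22, 20), (8, 22, 22), (8, 22, 23), (8, 22, 27), (8, 22, 31), (8, 22, 35), (8, 22, 8), (8, 23, 20), (8, 23, 22), (8, 23, 23), (8, 23, 27), (8, 23, 31), (8, 23, 35), (8, 23, 8), (8, 27, 20), (8, 27, 22), (8, 27, 23), (8, 27, 27), (8, 27, 31), (8, 27, 35), (8, 27, 8), (8, 31, 20), (8, 31, 22), (8, 31, 23), (8, 31, 27), (8, 31, 31), (8, 31, 35), (8, 31, 8), (8, 35, 20), (8, 35, 22), (8, 35, 23), (8, 35, 27), (8, 35, 31), (8, 35, 35), (8, 35, 8), (8, 8, 20), (8, 8, 22), (8, 8, 23), (8, 8, 27), (8, 8, 31), (8, 8, 35), (8, 8, 8)}
Apply σ_{qty > qty2}; surviving tuples: {(11, 12, 10), (11, 28, 10), (11, 28, 12), (8, 20, 8), (8, 22, 20), (8, 22, 8), (8, 23, 20), (8, 23, 22), (8, 23, 8), (8, 27, 20), (8, 27, 22), (8, 27, 23), (8, 27, 8), (8, 31, 20), (8, 31, 22), (8, 31, 23), (8, 31, 27), (8, 31, 8), (8, 35, 20), (8, 35, 22), (8, 35, 23), (8, 35, 27), (8, 35, 31), (8, 35, 8)}
π_{cost, qty2} gives {(11, 10), (11, 12), (8, 20), (8, 22), (8, 23), (8, 27), (8, 31), (8, 8)} (16 duplicate(s) eliminated).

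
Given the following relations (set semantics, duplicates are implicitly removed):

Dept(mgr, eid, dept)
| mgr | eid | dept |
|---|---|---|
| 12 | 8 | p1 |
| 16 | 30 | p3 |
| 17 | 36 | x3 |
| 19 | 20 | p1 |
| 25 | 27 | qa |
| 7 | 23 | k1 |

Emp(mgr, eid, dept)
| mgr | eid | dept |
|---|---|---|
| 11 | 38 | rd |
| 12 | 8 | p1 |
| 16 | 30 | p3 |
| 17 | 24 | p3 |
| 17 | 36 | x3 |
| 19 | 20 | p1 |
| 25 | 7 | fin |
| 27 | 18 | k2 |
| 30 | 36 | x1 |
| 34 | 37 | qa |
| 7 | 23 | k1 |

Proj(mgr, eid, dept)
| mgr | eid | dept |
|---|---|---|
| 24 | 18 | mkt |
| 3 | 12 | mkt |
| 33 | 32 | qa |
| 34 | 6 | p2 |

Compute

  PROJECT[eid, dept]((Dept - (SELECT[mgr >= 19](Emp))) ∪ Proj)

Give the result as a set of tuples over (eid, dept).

σ[mgr >= 19]: keep tuples satisfying mgr >= 19 → {(19, 20, p1), (25, 7, fin), (27, 18, k2), (30, 36, x1), (34, 37, qa)}
Difference: {(12, 8, p1), (16, 30, p3), (17, 36, x3), (19, 20, p1), (25, 27, qa), (7, 23, k1)} with {(19, 20, p1), (25, 7, fin), (27, 18, k2), (30, 36, x1), (34, 37, qa)} → {(12, 8, p1), (16, 30, p3), (17, 36, x3), (25, 27, qa), (7, 23, k1)}
Union: {(12, 8, p1), (16, 30, p3), (17, 36, x3), (25, 27, qa), (7, 23, k1)} with {(24, 18, mkt), (3, 12, mkt), (33, 32, qa), (34, 6, p2)} → {(12, 8, p1), (16, 30, p3), (17, 36, x3), (24, 18, mkt), (25, 27, qa), (3, 12, mkt), (33, 32, qa), (34, 6, p2), (7, 23, k1)}
π[eid, dept]: project onto (eid, dept) → {(12, mkt), (18, mkt), (23, k1), (27, qa), (30, p3), (32, qa), (36, x3), (6, p2), (8, p1)}

{(12, mkt), (18, mkt), (23, k1), (27, qa), (30, p3), (32, qa), (36, x3), (6, p2), (8, p1)}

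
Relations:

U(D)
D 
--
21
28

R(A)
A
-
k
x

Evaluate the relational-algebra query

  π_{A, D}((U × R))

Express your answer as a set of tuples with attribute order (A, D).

U × R: Cartesian product, 2·2 = 4 tuples over (D, A).
π[A, D]: project onto (A, D) → {(k, 21), (k, 28), (x, 21), (x, 28)}

{(k, 21), (k, 28), (x, 21), (x, 28)}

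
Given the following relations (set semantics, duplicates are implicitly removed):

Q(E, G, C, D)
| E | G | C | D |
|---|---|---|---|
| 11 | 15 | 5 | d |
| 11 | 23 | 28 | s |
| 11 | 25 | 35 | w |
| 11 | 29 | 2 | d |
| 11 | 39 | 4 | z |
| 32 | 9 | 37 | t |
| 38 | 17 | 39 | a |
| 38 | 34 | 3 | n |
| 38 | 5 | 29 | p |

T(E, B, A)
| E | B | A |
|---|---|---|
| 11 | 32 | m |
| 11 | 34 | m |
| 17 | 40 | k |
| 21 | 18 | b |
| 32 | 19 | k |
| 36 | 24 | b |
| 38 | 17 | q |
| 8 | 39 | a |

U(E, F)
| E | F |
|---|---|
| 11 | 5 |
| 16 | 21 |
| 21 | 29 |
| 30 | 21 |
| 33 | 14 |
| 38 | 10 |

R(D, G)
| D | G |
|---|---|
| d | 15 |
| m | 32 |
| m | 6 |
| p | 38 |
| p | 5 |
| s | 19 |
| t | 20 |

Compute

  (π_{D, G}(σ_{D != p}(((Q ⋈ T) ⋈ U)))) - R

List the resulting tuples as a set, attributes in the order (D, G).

{(a, 17), (d, 29), (n, 34), (s, 23), (w, 25), (z, 39)}

Natural join on E: {(11, 15, 5, d, 32, m), (11, 15, 5, d, 34, m), (11, 23, 28, s, 32, m), (11, 23, 28, s, 34, m), (11, 25, 35, w, 32, m), (11, 25, 35, w, 34, m), (11, 29, 2, d, 32, m), (11, 29, 2, d, 34, m), (11, 39, 4, z, 32, m), (11, 39, 4, z, 34, m), (32, 9, 37, t, 19, k), (38, 17, 39, a, 17, q), (38, 34, 3, n, 17, q), (38, 5, 29, p, 17, q)}
Natural join on E: {(11, 15, 5, d, 32, m, 5), (11, 15, 5, d, 34, m, 5), (11, 23, 28, s, 32, m, 5), (11, 23, 28, s, 34, m, 5), (11, 25, 35, w, 32, m, 5), (11, 25, 35, w, 34, m, 5), (11, 29, 2, d, 32, m, 5), (11, 29, 2, d, 34, m, 5), (11, 39, 4, z, 32, m, 5), (11, 39, 4, z, 34, m, 5), (38, 17, 39, a, 17, q, 10), (38, 34, 3, n, 17, q, 10), (38, 5, 29, p, 17, q, 10)}
Filtering on D != p leaves {(11, 15, 5, d, 32, m, 5), (11, 15, 5, d, 34, m, 5), (11, 23, 28, s, 32, m, 5), (11, 23, 28, s, 34, m, 5), (11, 25, 35, w, 32, m, 5), (11, 25, 35, w, 34, m, 5), (11, 29, 2, d, 32, m, 5), (11, 29, 2, d, 34, m, 5), (11, 39, 4, z, 32, m, 5), (11, 39, 4, z, 34, m, 5), (38, 17, 39, a, 17, q, 10), (38, 34, 3, n, 17, q, 10)}.
π_{D, G} gives {(a, 17), (d, 15), (d, 29), (n, 34), (s, 23), (w, 25), (z, 39)} (5 duplicate(s) eliminated).
Set difference of the two operands is {(a, 17), (d, 29), (n, 34), (s, 23), (w, 25), (z, 39)}.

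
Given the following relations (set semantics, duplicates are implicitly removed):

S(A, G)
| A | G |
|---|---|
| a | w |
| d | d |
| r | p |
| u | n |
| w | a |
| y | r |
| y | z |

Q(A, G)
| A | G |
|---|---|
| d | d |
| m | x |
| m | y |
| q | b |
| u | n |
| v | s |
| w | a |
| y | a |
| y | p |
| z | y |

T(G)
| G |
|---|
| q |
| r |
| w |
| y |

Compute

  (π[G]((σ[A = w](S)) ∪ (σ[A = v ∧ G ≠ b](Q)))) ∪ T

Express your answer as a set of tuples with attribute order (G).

σ[A = w]: keep tuples satisfying A = w → {(w, a)}
σ[A = v ∧ G ≠ b]: keep tuples satisfying A = v ∧ G ≠ b → {(v, s)}
Union: {(w, a)} with {(v, s)} → {(v, s), (w, a)}
Keep only column(s) G: {a, s}
Union: {a, s} with {q, r, w, y} → {a, q, r, s, w, y}

{a, q, r, s, w, y}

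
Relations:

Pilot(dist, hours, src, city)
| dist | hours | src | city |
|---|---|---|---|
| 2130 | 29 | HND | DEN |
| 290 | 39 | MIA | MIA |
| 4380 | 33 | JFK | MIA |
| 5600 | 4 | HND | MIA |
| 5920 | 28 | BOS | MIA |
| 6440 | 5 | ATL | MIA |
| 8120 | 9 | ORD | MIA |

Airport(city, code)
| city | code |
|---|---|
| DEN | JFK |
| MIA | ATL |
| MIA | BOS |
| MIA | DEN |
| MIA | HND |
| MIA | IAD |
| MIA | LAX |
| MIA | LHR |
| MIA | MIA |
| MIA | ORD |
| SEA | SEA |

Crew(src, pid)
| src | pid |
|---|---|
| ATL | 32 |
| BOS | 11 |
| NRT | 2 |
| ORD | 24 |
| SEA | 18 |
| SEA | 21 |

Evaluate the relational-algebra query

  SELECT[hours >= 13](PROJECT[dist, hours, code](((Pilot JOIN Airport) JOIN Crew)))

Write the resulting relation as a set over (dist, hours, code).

Pilot ⋈ Airport (natural join on city): {(2130, 29, HND, DEN, JFK), (290, 39, MIA, MIA, ATL), (290, 39, MIA, MIA, BOS), (290, 39, MIA, MIA, DEN), (290, 39, MIA, MIA, HND), (290, 39, MIA, MIA, IAD), (290, 39, MIA, MIA, LAX), (290, 39, MIA, MIA, LHR), (290, 39, MIA, MIA, MIA), (290, 39, MIA, MIA, ORD), (4380, 33, JFK, MIA, ATL), (4380, 33, JFK, MIA, BOS), (4380, 33, JFK, MIA, DEN), (4380, 33, JFK, MIA, HND), (4380, 33, JFK, MIA, IAD), (4380, 33, JFK, MIA, LAX), (4380, 33, JFK, MIA, LHR), (4380, 33, JFK, MIA, MIA), (4380, 33, JFK, MIA, ORD), (5600, 4, HND, MIA, ATL), (5600, 4, HND, MIA, BOS), (5600, 4, HND, MIA, DEN), (5600, 4, HND, MIA, HND), (5600, 4, HND, MIA, IAD), (5600, 4, HND, MIA, LAX), (5600, 4, HND, MIA, LHR), (5600, 4, HND, MIA, MIA), (5600, 4, HND, MIA, ORD), (5920, 28, BOS, MIA, ATL), (5920, 28, BOS, MIA, BOS), (5920, 28, BOS, MIA, DEN), (5920, 28, BOS, MIA, HND), (5920, 28, BOS, MIA, IAD), (5920, 28, BOS, MIA, LAX), (5920, 28, BOS, MIA, LHR), (5920, 28, BOS, MIA, MIA), (5920, 28, BOS, MIA, ORD), (6440, 5, ATL, MIA, ATL), (6440, 5, ATL, MIA, BOS), (6440, 5, ATL, MIA, DEN), (6440, 5, ATL, MIA, HND), (6440, 5, ATL, MIA, IAD), (6440, 5, ATL, MIA, LAX), (6440, 5, ATL, MIA, LHR), (6440, 5, ATL, MIA, MIA), (6440, 5, ATL, MIA, ORD), (8120, 9, ORD, MIA, ATL), (8120, 9, ORD, MIA, BOS), (8120, 9, ORD, MIA, DEN), (8120, 9, ORD, MIA, HND), (8120, 9, ORD, MIA, IAD), (8120, 9, ORD, MIA, LAX), (8120, 9, ORD, MIA, LHR), (8120, 9, ORD, MIA, MIA), (8120, 9, ORD, MIA, ORD)}
(Pilot JOIN Airport) ⋈ Crew (natural join on src): {(5920, 28, BOS, MIA, ATL, 11), (5920, 28, BOS, MIA, BOS, 11), (5920, 28, BOS, MIA, DEN, 11), (5920, 28, BOS, MIA, HND, 11), (5920, 28, BOS, MIA, IAD, 11), (5920, 28, BOS, MIA, LAX, 11), (5920, 28, BOS, MIA, LHR, 11), (5920, 28, BOS, MIA, MIA, 11), (5920, 28, BOS, MIA, ORD, 11), (6440, 5, ATL, MIA, ATL, 32), (6440, 5, ATL, MIA, BOS, 32), (6440, 5, ATL, MIA, DEN, 32), (6440, 5, ATL, MIA, HND, 32), (6440, 5, ATL, MIA, IAD, 32), (6440, 5, ATL, MIA, LAX, 32), (6440, 5, ATL, MIA, LHR, 32), (6440, 5, ATL, MIA, MIA, 32), (6440, 5, ATL, MIA, ORD, 32), (8120, 9, ORD, MIA, ATL, 24), (8120, 9, ORD, MIA, BOS, 24), (8120, 9, ORD, MIA, DEN, 24), (8120, 9, ORD, MIA, HND, 24), (8120, 9, ORD, MIA, IAD, 24), (8120, 9, ORD, MIA, LAX, 24), (8120, 9, ORD, MIA, LHR, 24), (8120, 9, ORD, MIA, MIA, 24), (8120, 9, ORD, MIA, ORD, 24)}
Keep only column(s) dist, hours, code: {(5920, 28, ATL), (5920, 28, BOS), (5920, 28, DEN), (5920, 28, HND), (5920, 28, IAD), (5920, 28, LAX), (5920, 28, LHR), (5920, 28, MIA), (5920, 28, ORD), (6440, 5, ATL), (6440, 5, BOS), (6440, 5, DEN), (6440, 5, HND), (6440, 5, IAD), (6440, 5, LAX), (6440, 5, LHR), (6440, 5, MIA), (6440, 5, ORD), (8120, 9, ATL), (8120, 9, BOS), (8120, 9, DEN), (8120, 9, HND), (8120, 9, IAD), (8120, 9, LAX), (8120, 9, LHR), (8120, 9, MIA), (8120, 9, ORD)}
Filtering on hours >= 13 leaves {(5920, 28, ATL), (5920, 28, BOS), (5920, 28, DEN), (5920, 28, HND), (5920, 28, IAD), (5920, 28, LAX), (5920, 28, LHR), (5920, 28, MIA), (5920, 28, ORD)}.

{(5920, 28, ATL), (5920, 28, BOS), (5920, 28, DEN), (5920, 28, HND), (5920, 28, IAD), (5920, 28, LAX), (5920, 28, LHR), (5920, 28, MIA), (5920, 28, ORD)}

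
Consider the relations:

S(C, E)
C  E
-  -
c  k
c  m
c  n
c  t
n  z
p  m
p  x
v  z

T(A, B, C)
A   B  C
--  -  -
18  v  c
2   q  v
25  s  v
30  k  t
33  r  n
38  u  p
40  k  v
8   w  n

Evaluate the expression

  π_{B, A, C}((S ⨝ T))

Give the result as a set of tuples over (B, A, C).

Natural join on C: {(c, k, 18, v), (c, m, 18, v), (c, n, 18, v), (c, t, 18, v), (n, z, 33, r), (n, z, 8, w), (p, m, 38, u), (p, x, 38, u), (v, z, 2, q), (v, z, 25, s), (v, z, 40, k)}
Keep only column(s) B, A, C (4 duplicate(s) eliminated): {(k, 40, v), (q, 2, v), (r, 33, n), (s, 25, v), (u, 38, p), (v, 18, c), (w, 8, n)}

{(k, 40, v), (q, 2, v), (r, 33, n), (s, 25, v), (u, 38, p), (v, 18, c), (w, 8, n)}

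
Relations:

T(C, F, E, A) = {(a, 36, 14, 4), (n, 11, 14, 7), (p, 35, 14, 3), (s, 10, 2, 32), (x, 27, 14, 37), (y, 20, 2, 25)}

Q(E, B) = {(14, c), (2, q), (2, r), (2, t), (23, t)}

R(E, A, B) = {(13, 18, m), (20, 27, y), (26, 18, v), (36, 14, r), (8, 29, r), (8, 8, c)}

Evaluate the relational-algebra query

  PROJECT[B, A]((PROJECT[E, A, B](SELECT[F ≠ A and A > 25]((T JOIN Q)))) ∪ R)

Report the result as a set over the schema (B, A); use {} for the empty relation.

Natural join on E: {(a, 36, 14, 4, c), (n, 11, 14, 7, c), (p, 35, 14, 3, c), (s, 10, 2, 32, q), (s, 10, 2, 32, r), (s, 10, 2, 32, t), (x, 27, 14, 37, c), (y, 20, 2, 25, q), (y, 20, 2, 25, r), (y, 20, 2, 25, t)}
Apply σ_{F ≠ A and A > 25}; surviving tuples: {(s, 10, 2, 32, q), (s, 10, 2, 32, r), (s, 10, 2, 32, t), (x, 27, 14, 37, c)}
π_{E, A, B} gives {(14, 37, c), (2, 32, q), (2, 32, r), (2, 32, t)}.
Union: {(14, 37, c), (2, 32, q), (2, 32, r), (2, 32, t)} with {(13, 18, m), (20, 27, y), (26, 18, v), (36, 14, r), (8, 29, r), (8, 8, c)} → {(13, 18, m), (14, 37, c), (2, 32, q), (2, 32, r), (2, 32, t), (20, 27, y), (26, 18, v), (36, 14, r), (8, 29, r), (8, 8, c)}
π_{B, A} gives {(c, 37), (c, 8), (m, 18), (q, 32), (r, 14), (r, 29), (r, 32), (t, 32), (v, 18), (y, 27)}.

{(c, 37), (c, 8), (m, 18), (q, 32), (r, 14), (r, 29), (r, 32), (t, 32), (v, 18), (y, 27)}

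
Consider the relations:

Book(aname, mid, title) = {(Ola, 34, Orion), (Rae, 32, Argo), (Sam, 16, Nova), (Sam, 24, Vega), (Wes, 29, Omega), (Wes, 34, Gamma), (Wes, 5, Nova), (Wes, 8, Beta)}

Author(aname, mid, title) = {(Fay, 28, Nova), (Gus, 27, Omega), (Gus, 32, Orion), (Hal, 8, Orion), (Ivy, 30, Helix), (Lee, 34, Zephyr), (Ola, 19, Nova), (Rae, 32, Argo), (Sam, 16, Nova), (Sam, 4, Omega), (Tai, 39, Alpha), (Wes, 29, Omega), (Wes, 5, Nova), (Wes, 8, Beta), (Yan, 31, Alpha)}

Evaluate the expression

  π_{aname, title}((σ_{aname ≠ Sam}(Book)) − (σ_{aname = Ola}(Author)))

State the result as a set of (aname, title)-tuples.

{(Ola, Orion), (Rae, Argo), (Wes, Beta), (Wes, Gamma), (Wes, Nova), (Wes, Omega)}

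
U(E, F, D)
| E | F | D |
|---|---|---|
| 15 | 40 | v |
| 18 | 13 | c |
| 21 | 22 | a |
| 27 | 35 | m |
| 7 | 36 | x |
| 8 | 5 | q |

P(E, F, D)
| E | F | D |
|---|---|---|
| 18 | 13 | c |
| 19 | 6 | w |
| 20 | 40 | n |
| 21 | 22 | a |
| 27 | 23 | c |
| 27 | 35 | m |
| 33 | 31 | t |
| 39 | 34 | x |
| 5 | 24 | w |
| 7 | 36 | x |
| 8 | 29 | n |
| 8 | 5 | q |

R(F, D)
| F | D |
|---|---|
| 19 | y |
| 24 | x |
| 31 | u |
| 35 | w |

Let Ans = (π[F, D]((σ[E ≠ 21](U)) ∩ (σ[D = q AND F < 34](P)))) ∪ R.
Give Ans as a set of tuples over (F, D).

{(19, y), (24, x), (31, u), (35, w), (5, q)}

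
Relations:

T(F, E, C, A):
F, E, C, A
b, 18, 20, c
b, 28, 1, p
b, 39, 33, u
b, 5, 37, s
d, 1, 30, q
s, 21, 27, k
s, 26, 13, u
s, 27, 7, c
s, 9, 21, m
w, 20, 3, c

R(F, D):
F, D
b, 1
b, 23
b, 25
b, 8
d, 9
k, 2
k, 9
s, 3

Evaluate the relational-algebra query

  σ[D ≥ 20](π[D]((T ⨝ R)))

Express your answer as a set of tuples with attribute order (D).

{23, 25}

Joining T and R on F yields {(b, 18, 20, c, 1), (b, 18, 20, c, 23), (b, 18, 20, c, 25), (b, 18, 20, c, 8), (b, 28, 1, p, 1), (b, 28, 1, p, 23), (b, 28, 1, p, 25), (b, 28, 1, p, 8), (b, 39, 33, u, 1), (b, 39, 33, u, 23), (b, 39, 33, u, 25), (b, 39, 33, u, 8), (b, 5, 37, s, 1), (b, 5, 37, s, 23), (b, 5, 37, s, 25), (b, 5, 37, s, 8), (d, 1, 30, q, 9), (s, 21, 27, k, 3), (s, 26, 13, u, 3), (s, 27, 7, c, 3), (s, 9, 21, m, 3)}.
Keep only column(s) D (15 duplicate(s) eliminated): {1, 23, 25, 3, 8, 9}
σ[D ≥ 20]: keep tuples satisfying D ≥ 20 → {23, 25}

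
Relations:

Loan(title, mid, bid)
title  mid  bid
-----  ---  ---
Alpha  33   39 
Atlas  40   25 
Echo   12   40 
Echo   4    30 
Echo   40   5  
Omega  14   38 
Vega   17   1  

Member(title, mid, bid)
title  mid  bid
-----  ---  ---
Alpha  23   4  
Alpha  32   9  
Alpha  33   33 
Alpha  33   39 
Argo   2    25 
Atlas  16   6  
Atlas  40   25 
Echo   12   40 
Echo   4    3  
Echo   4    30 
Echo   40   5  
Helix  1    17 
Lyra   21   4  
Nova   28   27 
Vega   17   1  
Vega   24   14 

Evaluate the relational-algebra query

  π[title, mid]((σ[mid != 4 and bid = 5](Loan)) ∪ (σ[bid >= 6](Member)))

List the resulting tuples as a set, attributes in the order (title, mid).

Apply σ_{mid != 4 and bid = 5}; surviving tuples: {(Echo, 40, 5)}
Apply σ_{bid >= 6}; surviving tuples: {(Alpha, 32, 9), (Alpha, 33, 33), (Alpha, 33, 39), (Argo, 2, 25), (Atlas, 16, 6), (Atlas, 40, 25), (Echo, 12, 40), (Echo, 4, 30), (Helix, 1, 17), (Nova, 28, 27), (Vega, 24, 14)}
Union: {(Echo, 40, 5)} with {(Alpha, 32, 9), (Alpha, 33, 33), (Alpha, 33, 39), (Argo, 2, 25), (Atlas, 16, 6), (Atlas, 40, 25), (Echo, 12, 40), (Echo, 4, 30), (Helix, 1, 17), (Nova, 28, 27), (Vega, 24, 14)} → {(Alpha, 32, 9), (Alpha, 33, 33), (Alpha, 33, 39), (Argo, 2, 25), (Atlas, 16, 6), (Atlas, 40, 25), (Echo, 12, 40), (Echo, 4, 30), (Echo, 40, 5), (Helix, 1, 17), (Nova, 28, 27), (Vega, 24, 14)}
Projecting to title, mid (1 duplicate(s) eliminated): {(Alpha, 32), (Alpha, 33), (Argo, 2), (Atlas, 16), (Atlas, 40), (Echo, 12), (Echo, 4), (Echo, 40), (Helix, 1), (Nova, 28), (Vega, 24)}

{(Alpha, 32), (Alpha, 33), (Argo, 2), (Atlas, 16), (Atlas, 40), (Echo, 12), (Echo, 4), (Echo, 40), (Helix, 1), (Nova, 28), (Vega, 24)}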